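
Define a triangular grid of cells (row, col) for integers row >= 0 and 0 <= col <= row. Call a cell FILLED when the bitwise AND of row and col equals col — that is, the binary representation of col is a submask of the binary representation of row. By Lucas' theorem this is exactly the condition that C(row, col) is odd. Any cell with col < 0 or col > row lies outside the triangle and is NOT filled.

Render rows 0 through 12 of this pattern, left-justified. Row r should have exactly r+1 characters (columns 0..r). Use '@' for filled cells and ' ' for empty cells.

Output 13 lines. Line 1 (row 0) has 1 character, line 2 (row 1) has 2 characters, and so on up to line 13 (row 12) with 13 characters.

Answer: @
@@
@ @
@@@@
@   @
@@  @@
@ @ @ @
@@@@@@@@
@       @
@@      @@
@ @     @ @
@@@@    @@@@
@   @   @   @

Derivation:
r0=0: @
r1=1: @@
r2=10: @ @
r3=11: @@@@
r4=100: @   @
r5=101: @@  @@
r6=110: @ @ @ @
r7=111: @@@@@@@@
r8=1000: @       @
r9=1001: @@      @@
r10=1010: @ @     @ @
r11=1011: @@@@    @@@@
r12=1100: @   @   @   @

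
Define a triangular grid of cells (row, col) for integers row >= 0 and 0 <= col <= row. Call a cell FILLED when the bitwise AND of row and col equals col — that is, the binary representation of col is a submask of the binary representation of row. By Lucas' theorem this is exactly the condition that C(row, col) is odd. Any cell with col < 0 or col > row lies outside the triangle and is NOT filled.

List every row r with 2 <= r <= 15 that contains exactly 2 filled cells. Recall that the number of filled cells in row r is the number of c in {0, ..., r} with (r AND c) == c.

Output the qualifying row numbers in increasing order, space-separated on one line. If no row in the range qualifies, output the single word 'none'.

Row r has 2^popcount(r) filled cells, so we need popcount(r) = log2(2) = 1.
Scan r = 2..15 and keep those with exactly 1 one-bits:
r=2=10 popcount=1 -> KEEP
r=3=11 popcount=2 -> skip
r=4=100 popcount=1 -> KEEP
r=5=101 popcount=2 -> skip
r=6=110 popcount=2 -> skip
r=7=111 popcount=3 -> skip
r=8=1000 popcount=1 -> KEEP
r=9=1001 popcount=2 -> skip
r=10=1010 popcount=2 -> skip
r=11=1011 popcount=3 -> skip
r=12=1100 popcount=2 -> skip
r=13=1101 popcount=3 -> skip
r=14=1110 popcount=3 -> skip
r=15=1111 popcount=4 -> skip
Kept rows: 2 4 8

Answer: 2 4 8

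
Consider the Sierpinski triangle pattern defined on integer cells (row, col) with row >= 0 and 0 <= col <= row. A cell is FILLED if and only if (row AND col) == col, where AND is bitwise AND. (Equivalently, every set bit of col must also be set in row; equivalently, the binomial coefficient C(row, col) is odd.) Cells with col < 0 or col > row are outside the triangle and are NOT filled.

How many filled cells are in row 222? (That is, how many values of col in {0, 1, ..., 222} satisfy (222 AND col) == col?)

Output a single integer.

222 in binary = 11011110
popcount(222) = number of 1-bits in 11011110 = 6
A col c satisfies (222 AND c) == c iff every set bit of c is also set in 222; each of the 6 set bits of 222 can independently be on or off in c.
count = 2^6 = 64

Answer: 64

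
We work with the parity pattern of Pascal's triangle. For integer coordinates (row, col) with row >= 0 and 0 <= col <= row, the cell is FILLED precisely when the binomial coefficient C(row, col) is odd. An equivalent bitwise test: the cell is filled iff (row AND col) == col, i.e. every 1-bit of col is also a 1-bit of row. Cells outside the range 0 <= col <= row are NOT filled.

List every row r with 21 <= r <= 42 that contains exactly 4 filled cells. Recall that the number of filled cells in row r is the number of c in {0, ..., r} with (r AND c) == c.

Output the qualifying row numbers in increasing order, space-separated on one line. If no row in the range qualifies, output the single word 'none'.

Row r has 2^popcount(r) filled cells, so we need popcount(r) = log2(4) = 2.
Scan r = 21..42 and keep those with exactly 2 one-bits:
r=21=10101 popcount=3 -> skip
r=22=10110 popcount=3 -> skip
r=23=10111 popcount=4 -> skip
r=24=11000 popcount=2 -> KEEP
r=25=11001 popcount=3 -> skip
r=26=11010 popcount=3 -> skip
r=27=11011 popcount=4 -> skip
r=28=11100 popcount=3 -> skip
r=29=11101 popcount=4 -> skip
r=30=11110 popcount=4 -> skip
r=31=11111 popcount=5 -> skip
r=32=100000 popcount=1 -> skip
r=33=100001 popcount=2 -> KEEP
r=34=100010 popcount=2 -> KEEP
r=35=100011 popcount=3 -> skip
r=36=100100 popcount=2 -> KEEP
r=37=100101 popcount=3 -> skip
r=38=100110 popcount=3 -> skip
r=39=100111 popcount=4 -> skip
r=40=101000 popcount=2 -> KEEP
r=41=101001 popcount=3 -> skip
r=42=101010 popcount=3 -> skip
Kept rows: 24 33 34 36 40

Answer: 24 33 34 36 40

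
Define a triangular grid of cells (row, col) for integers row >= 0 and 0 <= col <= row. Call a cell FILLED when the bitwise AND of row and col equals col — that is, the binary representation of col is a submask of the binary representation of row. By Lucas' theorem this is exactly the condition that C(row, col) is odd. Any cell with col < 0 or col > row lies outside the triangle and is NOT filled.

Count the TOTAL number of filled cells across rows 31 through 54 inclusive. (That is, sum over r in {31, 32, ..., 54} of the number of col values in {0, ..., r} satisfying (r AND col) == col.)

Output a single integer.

Answer: 270

Derivation:
r31=11111 pc5: +32 =32
r32=100000 pc1: +2 =34
r33=100001 pc2: +4 =38
r34=100010 pc2: +4 =42
r35=100011 pc3: +8 =50
r36=100100 pc2: +4 =54
r37=100101 pc3: +8 =62
r38=100110 pc3: +8 =70
r39=100111 pc4: +16 =86
r40=101000 pc2: +4 =90
r41=101001 pc3: +8 =98
r42=101010 pc3: +8 =106
r43=101011 pc4: +16 =122
r44=101100 pc3: +8 =130
r45=101101 pc4: +16 =146
r46=101110 pc4: +16 =162
r47=101111 pc5: +32 =194
r48=110000 pc2: +4 =198
r49=110001 pc3: +8 =206
r50=110010 pc3: +8 =214
r51=110011 pc4: +16 =230
r52=110100 pc3: +8 =238
r53=110101 pc4: +16 =254
r54=110110 pc4: +16 =270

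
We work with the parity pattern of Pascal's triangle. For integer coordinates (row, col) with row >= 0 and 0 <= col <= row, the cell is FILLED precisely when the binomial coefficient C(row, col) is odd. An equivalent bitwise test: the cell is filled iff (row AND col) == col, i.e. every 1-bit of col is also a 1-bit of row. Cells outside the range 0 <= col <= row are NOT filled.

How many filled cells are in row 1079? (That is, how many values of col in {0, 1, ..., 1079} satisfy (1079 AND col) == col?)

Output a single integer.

Answer: 64

Derivation:
1079 in binary = 10000110111
popcount(1079) = number of 1-bits in 10000110111 = 6
A col c satisfies (1079 AND c) == c iff every set bit of c is also set in 1079; each of the 6 set bits of 1079 can independently be on or off in c.
count = 2^6 = 64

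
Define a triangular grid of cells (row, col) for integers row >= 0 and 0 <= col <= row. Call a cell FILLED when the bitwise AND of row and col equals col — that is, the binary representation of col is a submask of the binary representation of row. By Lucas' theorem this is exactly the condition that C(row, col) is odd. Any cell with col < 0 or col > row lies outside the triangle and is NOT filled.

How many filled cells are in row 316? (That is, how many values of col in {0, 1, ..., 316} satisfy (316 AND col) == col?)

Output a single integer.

Answer: 32

Derivation:
316 in binary = 100111100
popcount(316) = number of 1-bits in 100111100 = 5
A col c satisfies (316 AND c) == c iff every set bit of c is also set in 316; each of the 5 set bits of 316 can independently be on or off in c.
count = 2^5 = 32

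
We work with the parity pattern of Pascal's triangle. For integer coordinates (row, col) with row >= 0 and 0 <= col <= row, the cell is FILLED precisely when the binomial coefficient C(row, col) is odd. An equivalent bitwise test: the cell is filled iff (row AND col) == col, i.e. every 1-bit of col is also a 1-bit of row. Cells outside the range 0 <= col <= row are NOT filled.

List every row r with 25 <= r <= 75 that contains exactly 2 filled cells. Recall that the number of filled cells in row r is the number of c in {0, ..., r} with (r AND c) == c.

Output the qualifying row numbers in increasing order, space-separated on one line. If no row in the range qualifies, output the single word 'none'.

Row r has 2^popcount(r) filled cells, so we need popcount(r) = log2(2) = 1.
Scan r = 25..75 and keep those with exactly 1 one-bits:
r=25=11001 popcount=3 -> skip
r=26=11010 popcount=3 -> skip
r=27=11011 popcount=4 -> skip
r=28=11100 popcount=3 -> skip
r=29=11101 popcount=4 -> skip
r=30=11110 popcount=4 -> skip
r=31=11111 popcount=5 -> skip
r=32=100000 popcount=1 -> KEEP
r=33=100001 popcount=2 -> skip
r=34=100010 popcount=2 -> skip
r=35=100011 popcount=3 -> skip
r=36=100100 popcount=2 -> skip
r=37=100101 popcount=3 -> skip
r=38=100110 popcount=3 -> skip
r=39=100111 popcount=4 -> skip
r=40=101000 popcount=2 -> skip
r=41=101001 popcount=3 -> skip
r=42=101010 popcount=3 -> skip
r=43=101011 popcount=4 -> skip
r=44=101100 popcount=3 -> skip
r=45=101101 popcount=4 -> skip
r=46=101110 popcount=4 -> skip
r=47=101111 popcount=5 -> skip
r=48=110000 popcount=2 -> skip
r=49=110001 popcount=3 -> skip
r=50=110010 popcount=3 -> skip
r=51=110011 popcount=4 -> skip
r=52=110100 popcount=3 -> skip
r=53=110101 popcount=4 -> skip
r=54=110110 popcount=4 -> skip
r=55=110111 popcount=5 -> skip
r=56=111000 popcount=3 -> skip
r=57=111001 popcount=4 -> skip
r=58=111010 popcount=4 -> skip
r=59=111011 popcount=5 -> skip
r=60=111100 popcount=4 -> skip
r=61=111101 popcount=5 -> skip
r=62=111110 popcount=5 -> skip
r=63=111111 popcount=6 -> skip
r=64=1000000 popcount=1 -> KEEP
r=65=1000001 popcount=2 -> skip
r=66=1000010 popcount=2 -> skip
r=67=1000011 popcount=3 -> skip
r=68=1000100 popcount=2 -> skip
r=69=1000101 popcount=3 -> skip
r=70=1000110 popcount=3 -> skip
r=71=1000111 popcount=4 -> skip
r=72=1001000 popcount=2 -> skip
r=73=1001001 popcount=3 -> skip
r=74=1001010 popcount=3 -> skip
r=75=1001011 popcount=4 -> skip
Kept rows: 32 64

Answer: 32 64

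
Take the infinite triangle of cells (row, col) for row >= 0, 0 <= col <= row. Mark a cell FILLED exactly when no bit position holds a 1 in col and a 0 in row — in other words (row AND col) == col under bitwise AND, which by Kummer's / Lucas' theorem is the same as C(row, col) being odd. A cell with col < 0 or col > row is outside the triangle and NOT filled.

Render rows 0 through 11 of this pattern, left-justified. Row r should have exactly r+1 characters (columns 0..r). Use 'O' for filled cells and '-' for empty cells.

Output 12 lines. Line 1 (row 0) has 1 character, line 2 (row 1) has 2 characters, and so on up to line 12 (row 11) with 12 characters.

Answer: O
OO
O-O
OOOO
O---O
OO--OO
O-O-O-O
OOOOOOOO
O-------O
OO------OO
O-O-----O-O
OOOO----OOOO

Derivation:
r0=0: O
r1=1: OO
r2=10: O-O
r3=11: OOOO
r4=100: O---O
r5=101: OO--OO
r6=110: O-O-O-O
r7=111: OOOOOOOO
r8=1000: O-------O
r9=1001: OO------OO
r10=1010: O-O-----O-O
r11=1011: OOOO----OOOO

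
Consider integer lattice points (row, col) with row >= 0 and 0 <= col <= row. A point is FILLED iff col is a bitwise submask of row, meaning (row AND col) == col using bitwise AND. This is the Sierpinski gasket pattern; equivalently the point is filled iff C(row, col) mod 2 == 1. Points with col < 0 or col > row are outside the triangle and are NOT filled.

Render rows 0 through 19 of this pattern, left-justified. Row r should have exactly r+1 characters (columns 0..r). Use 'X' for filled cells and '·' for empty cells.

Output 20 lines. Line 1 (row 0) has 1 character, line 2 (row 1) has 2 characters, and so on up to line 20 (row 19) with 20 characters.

r0=0: X
r1=1: XX
r2=10: X·X
r3=11: XXXX
r4=100: X···X
r5=101: XX··XX
r6=110: X·X·X·X
r7=111: XXXXXXXX
r8=1000: X·······X
r9=1001: XX······XX
r10=1010: X·X·····X·X
r11=1011: XXXX····XXXX
r12=1100: X···X···X···X
r13=1101: XX··XX··XX··XX
r14=1110: X·X·X·X·X·X·X·X
r15=1111: XXXXXXXXXXXXXXXX
r16=10000: X···············X
r17=10001: XX··············XX
r18=10010: X·X·············X·X
r19=10011: XXXX············XXXX

Answer: X
XX
X·X
XXXX
X···X
XX··XX
X·X·X·X
XXXXXXXX
X·······X
XX······XX
X·X·····X·X
XXXX····XXXX
X···X···X···X
XX··XX··XX··XX
X·X·X·X·X·X·X·X
XXXXXXXXXXXXXXXX
X···············X
XX··············XX
X·X·············X·X
XXXX············XXXX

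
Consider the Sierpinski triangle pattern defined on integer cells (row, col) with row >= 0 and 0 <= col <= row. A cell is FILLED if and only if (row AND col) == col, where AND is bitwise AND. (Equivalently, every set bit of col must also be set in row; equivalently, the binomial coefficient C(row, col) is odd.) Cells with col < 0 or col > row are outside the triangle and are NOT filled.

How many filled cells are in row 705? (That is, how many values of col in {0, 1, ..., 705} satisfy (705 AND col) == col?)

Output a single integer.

705 in binary = 1011000001
popcount(705) = number of 1-bits in 1011000001 = 4
A col c satisfies (705 AND c) == c iff every set bit of c is also set in 705; each of the 4 set bits of 705 can independently be on or off in c.
count = 2^4 = 16

Answer: 16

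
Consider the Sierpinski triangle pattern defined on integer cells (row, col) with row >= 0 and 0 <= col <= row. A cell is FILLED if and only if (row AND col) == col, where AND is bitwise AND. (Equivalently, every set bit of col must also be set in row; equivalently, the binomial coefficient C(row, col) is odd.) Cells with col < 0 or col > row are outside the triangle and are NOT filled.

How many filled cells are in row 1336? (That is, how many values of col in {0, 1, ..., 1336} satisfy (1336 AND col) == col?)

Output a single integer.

Answer: 32

Derivation:
1336 in binary = 10100111000
popcount(1336) = number of 1-bits in 10100111000 = 5
A col c satisfies (1336 AND c) == c iff every set bit of c is also set in 1336; each of the 5 set bits of 1336 can independently be on or off in c.
count = 2^5 = 32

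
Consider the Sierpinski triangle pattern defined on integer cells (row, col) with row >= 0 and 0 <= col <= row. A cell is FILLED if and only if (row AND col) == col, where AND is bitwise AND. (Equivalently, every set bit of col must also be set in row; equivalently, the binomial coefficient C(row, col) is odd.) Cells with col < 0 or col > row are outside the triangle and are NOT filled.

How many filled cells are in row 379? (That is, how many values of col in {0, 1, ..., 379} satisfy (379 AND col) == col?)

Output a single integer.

Answer: 128

Derivation:
379 in binary = 101111011
popcount(379) = number of 1-bits in 101111011 = 7
A col c satisfies (379 AND c) == c iff every set bit of c is also set in 379; each of the 7 set bits of 379 can independently be on or off in c.
count = 2^7 = 128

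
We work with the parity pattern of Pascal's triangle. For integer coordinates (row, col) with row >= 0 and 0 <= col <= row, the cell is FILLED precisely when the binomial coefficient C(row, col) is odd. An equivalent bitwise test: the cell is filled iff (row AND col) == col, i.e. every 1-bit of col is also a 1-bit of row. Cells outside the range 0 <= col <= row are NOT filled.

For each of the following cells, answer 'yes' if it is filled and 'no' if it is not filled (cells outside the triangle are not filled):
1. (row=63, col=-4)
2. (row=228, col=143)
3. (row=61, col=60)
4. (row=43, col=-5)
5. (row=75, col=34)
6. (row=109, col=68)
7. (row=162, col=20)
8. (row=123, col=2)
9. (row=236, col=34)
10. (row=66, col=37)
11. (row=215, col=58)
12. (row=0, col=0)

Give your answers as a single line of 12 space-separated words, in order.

(63,-4): col outside [0, 63] -> not filled
(228,143): row=0b11100100, col=0b10001111, row AND col = 0b10000100 = 132; 132 != 143 -> empty
(61,60): row=0b111101, col=0b111100, row AND col = 0b111100 = 60; 60 == 60 -> filled
(43,-5): col outside [0, 43] -> not filled
(75,34): row=0b1001011, col=0b100010, row AND col = 0b10 = 2; 2 != 34 -> empty
(109,68): row=0b1101101, col=0b1000100, row AND col = 0b1000100 = 68; 68 == 68 -> filled
(162,20): row=0b10100010, col=0b10100, row AND col = 0b0 = 0; 0 != 20 -> empty
(123,2): row=0b1111011, col=0b10, row AND col = 0b10 = 2; 2 == 2 -> filled
(236,34): row=0b11101100, col=0b100010, row AND col = 0b100000 = 32; 32 != 34 -> empty
(66,37): row=0b1000010, col=0b100101, row AND col = 0b0 = 0; 0 != 37 -> empty
(215,58): row=0b11010111, col=0b111010, row AND col = 0b10010 = 18; 18 != 58 -> empty
(0,0): row=0b0, col=0b0, row AND col = 0b0 = 0; 0 == 0 -> filled

Answer: no no yes no no yes no yes no no no yes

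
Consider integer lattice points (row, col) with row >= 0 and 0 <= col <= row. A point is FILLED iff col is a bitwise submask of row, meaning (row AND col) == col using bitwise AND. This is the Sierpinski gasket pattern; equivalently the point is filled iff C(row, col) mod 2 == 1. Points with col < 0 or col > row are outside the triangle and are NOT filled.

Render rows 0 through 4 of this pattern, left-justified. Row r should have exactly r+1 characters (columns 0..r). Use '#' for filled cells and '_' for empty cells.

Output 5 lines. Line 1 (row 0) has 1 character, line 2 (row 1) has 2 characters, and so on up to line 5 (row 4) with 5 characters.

r0=0: #
r1=1: ##
r2=10: #_#
r3=11: ####
r4=100: #___#

Answer: #
##
#_#
####
#___#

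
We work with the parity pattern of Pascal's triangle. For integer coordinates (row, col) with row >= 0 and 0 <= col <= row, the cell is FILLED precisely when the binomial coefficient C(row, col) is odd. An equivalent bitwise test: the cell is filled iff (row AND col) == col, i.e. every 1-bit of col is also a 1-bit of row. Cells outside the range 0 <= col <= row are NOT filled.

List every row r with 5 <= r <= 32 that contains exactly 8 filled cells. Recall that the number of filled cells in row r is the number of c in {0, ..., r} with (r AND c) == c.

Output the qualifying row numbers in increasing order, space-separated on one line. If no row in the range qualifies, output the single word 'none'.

Row r has 2^popcount(r) filled cells, so we need popcount(r) = log2(8) = 3.
Scan r = 5..32 and keep those with exactly 3 one-bits:
r=5=101 popcount=2 -> skip
r=6=110 popcount=2 -> skip
r=7=111 popcount=3 -> KEEP
r=8=1000 popcount=1 -> skip
r=9=1001 popcount=2 -> skip
r=10=1010 popcount=2 -> skip
r=11=1011 popcount=3 -> KEEP
r=12=1100 popcount=2 -> skip
r=13=1101 popcount=3 -> KEEP
r=14=1110 popcount=3 -> KEEP
r=15=1111 popcount=4 -> skip
r=16=10000 popcount=1 -> skip
r=17=10001 popcount=2 -> skip
r=18=10010 popcount=2 -> skip
r=19=10011 popcount=3 -> KEEP
r=20=10100 popcount=2 -> skip
r=21=10101 popcount=3 -> KEEP
r=22=10110 popcount=3 -> KEEP
r=23=10111 popcount=4 -> skip
r=24=11000 popcount=2 -> skip
r=25=11001 popcount=3 -> KEEP
r=26=11010 popcount=3 -> KEEP
r=27=11011 popcount=4 -> skip
r=28=11100 popcount=3 -> KEEP
r=29=11101 popcount=4 -> skip
r=30=11110 popcount=4 -> skip
r=31=11111 popcount=5 -> skip
r=32=100000 popcount=1 -> skip
Kept rows: 7 11 13 14 19 21 22 25 26 28

Answer: 7 11 13 14 19 21 22 25 26 28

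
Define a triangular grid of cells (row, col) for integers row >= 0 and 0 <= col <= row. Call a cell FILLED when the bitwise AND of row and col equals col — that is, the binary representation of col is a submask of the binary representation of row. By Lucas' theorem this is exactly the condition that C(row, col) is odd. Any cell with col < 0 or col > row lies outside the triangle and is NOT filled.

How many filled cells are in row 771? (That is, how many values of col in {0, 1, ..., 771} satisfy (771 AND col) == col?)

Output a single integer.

Answer: 16

Derivation:
771 in binary = 1100000011
popcount(771) = number of 1-bits in 1100000011 = 4
A col c satisfies (771 AND c) == c iff every set bit of c is also set in 771; each of the 4 set bits of 771 can independently be on or off in c.
count = 2^4 = 16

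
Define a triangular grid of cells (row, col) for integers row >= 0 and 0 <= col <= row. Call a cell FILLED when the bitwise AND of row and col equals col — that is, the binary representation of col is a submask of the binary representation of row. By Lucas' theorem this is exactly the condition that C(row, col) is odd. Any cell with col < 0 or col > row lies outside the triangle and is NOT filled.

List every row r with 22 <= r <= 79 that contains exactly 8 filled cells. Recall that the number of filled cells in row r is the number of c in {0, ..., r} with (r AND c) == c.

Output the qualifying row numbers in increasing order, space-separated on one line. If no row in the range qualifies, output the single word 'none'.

Row r has 2^popcount(r) filled cells, so we need popcount(r) = log2(8) = 3.
Scan r = 22..79 and keep those with exactly 3 one-bits:
r=22=10110 popcount=3 -> KEEP
r=23=10111 popcount=4 -> skip
r=24=11000 popcount=2 -> skip
r=25=11001 popcount=3 -> KEEP
r=26=11010 popcount=3 -> KEEP
r=27=11011 popcount=4 -> skip
r=28=11100 popcount=3 -> KEEP
r=29=11101 popcount=4 -> skip
r=30=11110 popcount=4 -> skip
r=31=11111 popcount=5 -> skip
r=32=100000 popcount=1 -> skip
r=33=100001 popcount=2 -> skip
r=34=100010 popcount=2 -> skip
r=35=100011 popcount=3 -> KEEP
r=36=100100 popcount=2 -> skip
r=37=100101 popcount=3 -> KEEP
r=38=100110 popcount=3 -> KEEP
r=39=100111 popcount=4 -> skip
r=40=101000 popcount=2 -> skip
r=41=101001 popcount=3 -> KEEP
r=42=101010 popcount=3 -> KEEP
r=43=101011 popcount=4 -> skip
r=44=101100 popcount=3 -> KEEP
r=45=101101 popcount=4 -> skip
r=46=101110 popcount=4 -> skip
r=47=101111 popcount=5 -> skip
r=48=110000 popcount=2 -> skip
r=49=110001 popcount=3 -> KEEP
r=50=110010 popcount=3 -> KEEP
r=51=110011 popcount=4 -> skip
r=52=110100 popcount=3 -> KEEP
r=53=110101 popcount=4 -> skip
r=54=110110 popcount=4 -> skip
r=55=110111 popcount=5 -> skip
r=56=111000 popcount=3 -> KEEP
r=57=111001 popcount=4 -> skip
r=58=111010 popcount=4 -> skip
r=59=111011 popcount=5 -> skip
r=60=111100 popcount=4 -> skip
r=61=111101 popcount=5 -> skip
r=62=111110 popcount=5 -> skip
r=63=111111 popcount=6 -> skip
r=64=1000000 popcount=1 -> skip
r=65=1000001 popcount=2 -> skip
r=66=1000010 popcount=2 -> skip
r=67=1000011 popcount=3 -> KEEP
r=68=1000100 popcount=2 -> skip
r=69=1000101 popcount=3 -> KEEP
r=70=1000110 popcount=3 -> KEEP
r=71=1000111 popcount=4 -> skip
r=72=1001000 popcount=2 -> skip
r=73=1001001 popcount=3 -> KEEP
r=74=1001010 popcount=3 -> KEEP
r=75=1001011 popcount=4 -> skip
r=76=1001100 popcount=3 -> KEEP
r=77=1001101 popcount=4 -> skip
r=78=1001110 popcount=4 -> skip
r=79=1001111 popcount=5 -> skip
Kept rows: 22 25 26 28 35 37 38 41 42 44 49 50 52 56 67 69 70 73 74 76

Answer: 22 25 26 28 35 37 38 41 42 44 49 50 52 56 67 69 70 73 74 76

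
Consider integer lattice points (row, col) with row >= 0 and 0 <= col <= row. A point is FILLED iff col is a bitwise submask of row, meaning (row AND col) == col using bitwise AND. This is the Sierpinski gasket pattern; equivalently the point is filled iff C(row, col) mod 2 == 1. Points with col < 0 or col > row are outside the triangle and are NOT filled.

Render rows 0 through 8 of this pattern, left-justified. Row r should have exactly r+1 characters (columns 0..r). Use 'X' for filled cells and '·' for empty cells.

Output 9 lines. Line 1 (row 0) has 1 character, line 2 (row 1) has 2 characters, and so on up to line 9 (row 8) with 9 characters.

Answer: X
XX
X·X
XXXX
X···X
XX··XX
X·X·X·X
XXXXXXXX
X·······X

Derivation:
r0=0: X
r1=1: XX
r2=10: X·X
r3=11: XXXX
r4=100: X···X
r5=101: XX··XX
r6=110: X·X·X·X
r7=111: XXXXXXXX
r8=1000: X·······X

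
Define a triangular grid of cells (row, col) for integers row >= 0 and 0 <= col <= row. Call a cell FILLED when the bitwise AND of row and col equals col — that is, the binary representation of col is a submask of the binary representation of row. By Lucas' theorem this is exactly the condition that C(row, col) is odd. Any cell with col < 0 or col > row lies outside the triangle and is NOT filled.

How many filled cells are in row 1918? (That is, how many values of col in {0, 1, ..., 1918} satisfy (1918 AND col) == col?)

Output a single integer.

1918 in binary = 11101111110
popcount(1918) = number of 1-bits in 11101111110 = 9
A col c satisfies (1918 AND c) == c iff every set bit of c is also set in 1918; each of the 9 set bits of 1918 can independently be on or off in c.
count = 2^9 = 512

Answer: 512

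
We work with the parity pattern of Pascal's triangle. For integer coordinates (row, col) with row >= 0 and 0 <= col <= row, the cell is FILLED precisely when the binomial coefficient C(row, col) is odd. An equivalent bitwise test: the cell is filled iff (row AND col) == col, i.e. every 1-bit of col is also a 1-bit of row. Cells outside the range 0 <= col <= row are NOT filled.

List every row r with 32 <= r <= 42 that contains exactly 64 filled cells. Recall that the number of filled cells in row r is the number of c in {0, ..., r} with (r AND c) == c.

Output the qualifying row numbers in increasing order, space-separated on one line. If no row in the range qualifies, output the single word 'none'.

Answer: none

Derivation:
Row r has 2^popcount(r) filled cells, so we need popcount(r) = log2(64) = 6.
Scan r = 32..42 and keep those with exactly 6 one-bits:
r=32=100000 popcount=1 -> skip
r=33=100001 popcount=2 -> skip
r=34=100010 popcount=2 -> skip
r=35=100011 popcount=3 -> skip
r=36=100100 popcount=2 -> skip
r=37=100101 popcount=3 -> skip
r=38=100110 popcount=3 -> skip
r=39=100111 popcount=4 -> skip
r=40=101000 popcount=2 -> skip
r=41=101001 popcount=3 -> skip
r=42=101010 popcount=3 -> skip
Kept rows: none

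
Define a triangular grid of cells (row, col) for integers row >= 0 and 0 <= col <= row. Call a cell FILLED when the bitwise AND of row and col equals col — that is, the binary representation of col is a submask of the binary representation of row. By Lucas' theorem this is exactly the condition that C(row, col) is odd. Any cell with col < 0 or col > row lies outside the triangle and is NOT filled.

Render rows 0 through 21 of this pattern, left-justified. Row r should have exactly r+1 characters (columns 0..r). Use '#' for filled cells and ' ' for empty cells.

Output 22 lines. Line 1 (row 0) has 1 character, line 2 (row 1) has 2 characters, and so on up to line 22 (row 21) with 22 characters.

Answer: #
##
# #
####
#   #
##  ##
# # # #
########
#       #
##      ##
# #     # #
####    ####
#   #   #   #
##  ##  ##  ##
# # # # # # # #
################
#               #
##              ##
# #             # #
####            ####
#   #           #   #
##  ##          ##  ##

Derivation:
r0=0: #
r1=1: ##
r2=10: # #
r3=11: ####
r4=100: #   #
r5=101: ##  ##
r6=110: # # # #
r7=111: ########
r8=1000: #       #
r9=1001: ##      ##
r10=1010: # #     # #
r11=1011: ####    ####
r12=1100: #   #   #   #
r13=1101: ##  ##  ##  ##
r14=1110: # # # # # # # #
r15=1111: ################
r16=10000: #               #
r17=10001: ##              ##
r18=10010: # #             # #
r19=10011: ####            ####
r20=10100: #   #           #   #
r21=10101: ##  ##          ##  ##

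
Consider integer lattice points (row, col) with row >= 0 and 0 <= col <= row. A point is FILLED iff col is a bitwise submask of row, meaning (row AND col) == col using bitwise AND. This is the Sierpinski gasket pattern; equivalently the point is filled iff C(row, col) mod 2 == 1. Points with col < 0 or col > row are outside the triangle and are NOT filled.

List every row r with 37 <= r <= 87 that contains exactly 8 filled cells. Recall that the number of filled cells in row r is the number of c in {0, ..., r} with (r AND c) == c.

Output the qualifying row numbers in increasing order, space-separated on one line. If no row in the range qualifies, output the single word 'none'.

Row r has 2^popcount(r) filled cells, so we need popcount(r) = log2(8) = 3.
Scan r = 37..87 and keep those with exactly 3 one-bits:
r=37=100101 popcount=3 -> KEEP
r=38=100110 popcount=3 -> KEEP
r=39=100111 popcount=4 -> skip
r=40=101000 popcount=2 -> skip
r=41=101001 popcount=3 -> KEEP
r=42=101010 popcount=3 -> KEEP
r=43=101011 popcount=4 -> skip
r=44=101100 popcount=3 -> KEEP
r=45=101101 popcount=4 -> skip
r=46=101110 popcount=4 -> skip
r=47=101111 popcount=5 -> skip
r=48=110000 popcount=2 -> skip
r=49=110001 popcount=3 -> KEEP
r=50=110010 popcount=3 -> KEEP
r=51=110011 popcount=4 -> skip
r=52=110100 popcount=3 -> KEEP
r=53=110101 popcount=4 -> skip
r=54=110110 popcount=4 -> skip
r=55=110111 popcount=5 -> skip
r=56=111000 popcount=3 -> KEEP
r=57=111001 popcount=4 -> skip
r=58=111010 popcount=4 -> skip
r=59=111011 popcount=5 -> skip
r=60=111100 popcount=4 -> skip
r=61=111101 popcount=5 -> skip
r=62=111110 popcount=5 -> skip
r=63=111111 popcount=6 -> skip
r=64=1000000 popcount=1 -> skip
r=65=1000001 popcount=2 -> skip
r=66=1000010 popcount=2 -> skip
r=67=1000011 popcount=3 -> KEEP
r=68=1000100 popcount=2 -> skip
r=69=1000101 popcount=3 -> KEEP
r=70=1000110 popcount=3 -> KEEP
r=71=1000111 popcount=4 -> skip
r=72=1001000 popcount=2 -> skip
r=73=1001001 popcount=3 -> KEEP
r=74=1001010 popcount=3 -> KEEP
r=75=1001011 popcount=4 -> skip
r=76=1001100 popcount=3 -> KEEP
r=77=1001101 popcount=4 -> skip
r=78=1001110 popcount=4 -> skip
r=79=1001111 popcount=5 -> skip
r=80=1010000 popcount=2 -> skip
r=81=1010001 popcount=3 -> KEEP
r=82=1010010 popcount=3 -> KEEP
r=83=1010011 popcount=4 -> skip
r=84=1010100 popcount=3 -> KEEP
r=85=1010101 popcount=4 -> skip
r=86=1010110 popcount=4 -> skip
r=87=1010111 popcount=5 -> skip
Kept rows: 37 38 41 42 44 49 50 52 56 67 69 70 73 74 76 81 82 84

Answer: 37 38 41 42 44 49 50 52 56 67 69 70 73 74 76 81 82 84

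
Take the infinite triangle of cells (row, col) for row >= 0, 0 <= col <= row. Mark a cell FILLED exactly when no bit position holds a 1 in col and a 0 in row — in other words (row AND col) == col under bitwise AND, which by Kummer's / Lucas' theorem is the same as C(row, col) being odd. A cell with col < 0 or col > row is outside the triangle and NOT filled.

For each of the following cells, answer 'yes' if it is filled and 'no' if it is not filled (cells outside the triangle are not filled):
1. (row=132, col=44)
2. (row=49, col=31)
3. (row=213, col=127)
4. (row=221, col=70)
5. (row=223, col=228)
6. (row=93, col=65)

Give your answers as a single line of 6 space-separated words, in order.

Answer: no no no no no yes

Derivation:
(132,44): row=0b10000100, col=0b101100, row AND col = 0b100 = 4; 4 != 44 -> empty
(49,31): row=0b110001, col=0b11111, row AND col = 0b10001 = 17; 17 != 31 -> empty
(213,127): row=0b11010101, col=0b1111111, row AND col = 0b1010101 = 85; 85 != 127 -> empty
(221,70): row=0b11011101, col=0b1000110, row AND col = 0b1000100 = 68; 68 != 70 -> empty
(223,228): col outside [0, 223] -> not filled
(93,65): row=0b1011101, col=0b1000001, row AND col = 0b1000001 = 65; 65 == 65 -> filled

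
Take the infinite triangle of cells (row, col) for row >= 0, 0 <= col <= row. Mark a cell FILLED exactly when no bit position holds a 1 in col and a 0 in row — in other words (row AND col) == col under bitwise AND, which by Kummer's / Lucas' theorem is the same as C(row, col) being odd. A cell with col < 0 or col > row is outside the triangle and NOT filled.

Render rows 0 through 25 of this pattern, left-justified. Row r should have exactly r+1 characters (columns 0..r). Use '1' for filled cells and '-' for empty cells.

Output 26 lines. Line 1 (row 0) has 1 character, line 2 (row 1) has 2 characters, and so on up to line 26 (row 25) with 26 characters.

Answer: 1
11
1-1
1111
1---1
11--11
1-1-1-1
11111111
1-------1
11------11
1-1-----1-1
1111----1111
1---1---1---1
11--11--11--11
1-1-1-1-1-1-1-1
1111111111111111
1---------------1
11--------------11
1-1-------------1-1
1111------------1111
1---1-----------1---1
11--11----------11--11
1-1-1-1---------1-1-1-1
11111111--------11111111
1-------1-------1-------1
11------11------11------11

Derivation:
r0=0: 1
r1=1: 11
r2=10: 1-1
r3=11: 1111
r4=100: 1---1
r5=101: 11--11
r6=110: 1-1-1-1
r7=111: 11111111
r8=1000: 1-------1
r9=1001: 11------11
r10=1010: 1-1-----1-1
r11=1011: 1111----1111
r12=1100: 1---1---1---1
r13=1101: 11--11--11--11
r14=1110: 1-1-1-1-1-1-1-1
r15=1111: 1111111111111111
r16=10000: 1---------------1
r17=10001: 11--------------11
r18=10010: 1-1-------------1-1
r19=10011: 1111------------1111
r20=10100: 1---1-----------1---1
r21=10101: 11--11----------11--11
r22=10110: 1-1-1-1---------1-1-1-1
r23=10111: 11111111--------11111111
r24=11000: 1-------1-------1-------1
r25=11001: 11------11------11------11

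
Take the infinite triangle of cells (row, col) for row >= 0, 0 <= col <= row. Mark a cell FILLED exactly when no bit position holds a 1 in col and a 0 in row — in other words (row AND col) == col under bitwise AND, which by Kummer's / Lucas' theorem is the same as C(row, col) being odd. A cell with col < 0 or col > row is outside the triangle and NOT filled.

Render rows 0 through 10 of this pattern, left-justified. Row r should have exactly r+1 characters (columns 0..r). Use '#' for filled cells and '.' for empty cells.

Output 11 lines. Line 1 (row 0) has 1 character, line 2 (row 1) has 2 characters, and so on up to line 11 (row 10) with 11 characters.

Answer: #
##
#.#
####
#...#
##..##
#.#.#.#
########
#.......#
##......##
#.#.....#.#

Derivation:
r0=0: #
r1=1: ##
r2=10: #.#
r3=11: ####
r4=100: #...#
r5=101: ##..##
r6=110: #.#.#.#
r7=111: ########
r8=1000: #.......#
r9=1001: ##......##
r10=1010: #.#.....#.#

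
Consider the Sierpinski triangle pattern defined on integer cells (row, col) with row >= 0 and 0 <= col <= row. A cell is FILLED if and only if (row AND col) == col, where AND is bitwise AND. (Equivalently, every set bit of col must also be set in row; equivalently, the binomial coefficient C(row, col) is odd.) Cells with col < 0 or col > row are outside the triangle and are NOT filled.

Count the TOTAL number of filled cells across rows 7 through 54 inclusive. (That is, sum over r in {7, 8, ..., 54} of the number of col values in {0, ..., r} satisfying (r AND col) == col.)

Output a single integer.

r7=111 pc3: +8 =8
r8=1000 pc1: +2 =10
r9=1001 pc2: +4 =14
r10=1010 pc2: +4 =18
r11=1011 pc3: +8 =26
r12=1100 pc2: +4 =30
r13=1101 pc3: +8 =38
r14=1110 pc3: +8 =46
r15=1111 pc4: +16 =62
r16=10000 pc1: +2 =64
r17=10001 pc2: +4 =68
r18=10010 pc2: +4 =72
r19=10011 pc3: +8 =80
r20=10100 pc2: +4 =84
r21=10101 pc3: +8 =92
r22=10110 pc3: +8 =100
r23=10111 pc4: +16 =116
r24=11000 pc2: +4 =120
r25=11001 pc3: +8 =128
r26=11010 pc3: +8 =136
r27=11011 pc4: +16 =152
r28=11100 pc3: +8 =160
r29=11101 pc4: +16 =176
r30=11110 pc4: +16 =192
r31=11111 pc5: +32 =224
r32=100000 pc1: +2 =226
r33=100001 pc2: +4 =230
r34=100010 pc2: +4 =234
r35=100011 pc3: +8 =242
r36=100100 pc2: +4 =246
r37=100101 pc3: +8 =254
r38=100110 pc3: +8 =262
r39=100111 pc4: +16 =278
r40=101000 pc2: +4 =282
r41=101001 pc3: +8 =290
r42=101010 pc3: +8 =298
r43=101011 pc4: +16 =314
r44=101100 pc3: +8 =322
r45=101101 pc4: +16 =338
r46=101110 pc4: +16 =354
r47=101111 pc5: +32 =386
r48=110000 pc2: +4 =390
r49=110001 pc3: +8 =398
r50=110010 pc3: +8 =406
r51=110011 pc4: +16 =422
r52=110100 pc3: +8 =430
r53=110101 pc4: +16 =446
r54=110110 pc4: +16 =462

Answer: 462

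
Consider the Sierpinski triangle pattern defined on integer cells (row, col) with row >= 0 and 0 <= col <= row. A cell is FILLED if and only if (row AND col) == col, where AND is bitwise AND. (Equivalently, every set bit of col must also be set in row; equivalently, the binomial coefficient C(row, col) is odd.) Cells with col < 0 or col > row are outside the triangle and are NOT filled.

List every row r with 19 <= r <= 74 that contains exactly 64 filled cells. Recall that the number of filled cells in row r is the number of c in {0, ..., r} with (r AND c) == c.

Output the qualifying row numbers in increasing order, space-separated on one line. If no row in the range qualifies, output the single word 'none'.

Row r has 2^popcount(r) filled cells, so we need popcount(r) = log2(64) = 6.
Scan r = 19..74 and keep those with exactly 6 one-bits:
r=19=10011 popcount=3 -> skip
r=20=10100 popcount=2 -> skip
r=21=10101 popcount=3 -> skip
r=22=10110 popcount=3 -> skip
r=23=10111 popcount=4 -> skip
r=24=11000 popcount=2 -> skip
r=25=11001 popcount=3 -> skip
r=26=11010 popcount=3 -> skip
r=27=11011 popcount=4 -> skip
r=28=11100 popcount=3 -> skip
r=29=11101 popcount=4 -> skip
r=30=11110 popcount=4 -> skip
r=31=11111 popcount=5 -> skip
r=32=100000 popcount=1 -> skip
r=33=100001 popcount=2 -> skip
r=34=100010 popcount=2 -> skip
r=35=100011 popcount=3 -> skip
r=36=100100 popcount=2 -> skip
r=37=100101 popcount=3 -> skip
r=38=100110 popcount=3 -> skip
r=39=100111 popcount=4 -> skip
r=40=101000 popcount=2 -> skip
r=41=101001 popcount=3 -> skip
r=42=101010 popcount=3 -> skip
r=43=101011 popcount=4 -> skip
r=44=101100 popcount=3 -> skip
r=45=101101 popcount=4 -> skip
r=46=101110 popcount=4 -> skip
r=47=101111 popcount=5 -> skip
r=48=110000 popcount=2 -> skip
r=49=110001 popcount=3 -> skip
r=50=110010 popcount=3 -> skip
r=51=110011 popcount=4 -> skip
r=52=110100 popcount=3 -> skip
r=53=110101 popcount=4 -> skip
r=54=110110 popcount=4 -> skip
r=55=110111 popcount=5 -> skip
r=56=111000 popcount=3 -> skip
r=57=111001 popcount=4 -> skip
r=58=111010 popcount=4 -> skip
r=59=111011 popcount=5 -> skip
r=60=111100 popcount=4 -> skip
r=61=111101 popcount=5 -> skip
r=62=111110 popcount=5 -> skip
r=63=111111 popcount=6 -> KEEP
r=64=1000000 popcount=1 -> skip
r=65=1000001 popcount=2 -> skip
r=66=1000010 popcount=2 -> skip
r=67=1000011 popcount=3 -> skip
r=68=1000100 popcount=2 -> skip
r=69=1000101 popcount=3 -> skip
r=70=1000110 popcount=3 -> skip
r=71=1000111 popcount=4 -> skip
r=72=1001000 popcount=2 -> skip
r=73=1001001 popcount=3 -> skip
r=74=1001010 popcount=3 -> skip
Kept rows: 63

Answer: 63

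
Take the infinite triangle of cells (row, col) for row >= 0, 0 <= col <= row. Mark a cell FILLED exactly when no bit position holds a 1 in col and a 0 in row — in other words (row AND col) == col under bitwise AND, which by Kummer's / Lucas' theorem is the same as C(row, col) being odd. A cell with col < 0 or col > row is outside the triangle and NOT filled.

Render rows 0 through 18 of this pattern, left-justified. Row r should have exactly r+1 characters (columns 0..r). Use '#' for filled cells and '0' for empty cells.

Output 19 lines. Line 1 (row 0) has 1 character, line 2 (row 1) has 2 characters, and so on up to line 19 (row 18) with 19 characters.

Answer: #
##
#0#
####
#000#
##00##
#0#0#0#
########
#0000000#
##000000##
#0#00000#0#
####0000####
#000#000#000#
##00##00##00##
#0#0#0#0#0#0#0#
################
#000000000000000#
##00000000000000##
#0#0000000000000#0#

Derivation:
r0=0: #
r1=1: ##
r2=10: #0#
r3=11: ####
r4=100: #000#
r5=101: ##00##
r6=110: #0#0#0#
r7=111: ########
r8=1000: #0000000#
r9=1001: ##000000##
r10=1010: #0#00000#0#
r11=1011: ####0000####
r12=1100: #000#000#000#
r13=1101: ##00##00##00##
r14=1110: #0#0#0#0#0#0#0#
r15=1111: ################
r16=10000: #000000000000000#
r17=10001: ##00000000000000##
r18=10010: #0#0000000000000#0#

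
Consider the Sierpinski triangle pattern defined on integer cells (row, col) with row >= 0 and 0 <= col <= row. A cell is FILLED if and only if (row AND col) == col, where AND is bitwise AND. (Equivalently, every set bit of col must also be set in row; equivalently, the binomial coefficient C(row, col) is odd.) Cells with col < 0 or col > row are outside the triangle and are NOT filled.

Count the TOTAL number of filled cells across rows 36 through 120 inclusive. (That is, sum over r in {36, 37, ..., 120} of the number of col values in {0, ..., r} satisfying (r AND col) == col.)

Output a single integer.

Answer: 1510

Derivation:
r36=100100 pc2: +4 =4
r37=100101 pc3: +8 =12
r38=100110 pc3: +8 =20
r39=100111 pc4: +16 =36
r40=101000 pc2: +4 =40
r41=101001 pc3: +8 =48
r42=101010 pc3: +8 =56
r43=101011 pc4: +16 =72
r44=101100 pc3: +8 =80
r45=101101 pc4: +16 =96
r46=101110 pc4: +16 =112
r47=101111 pc5: +32 =144
r48=110000 pc2: +4 =148
r49=110001 pc3: +8 =156
r50=110010 pc3: +8 =164
r51=110011 pc4: +16 =180
r52=110100 pc3: +8 =188
r53=110101 pc4: +16 =204
r54=110110 pc4: +16 =220
r55=110111 pc5: +32 =252
r56=111000 pc3: +8 =260
r57=111001 pc4: +16 =276
r58=111010 pc4: +16 =292
r59=111011 pc5: +32 =324
r60=111100 pc4: +16 =340
r61=111101 pc5: +32 =372
r62=111110 pc5: +32 =404
r63=111111 pc6: +64 =468
r64=1000000 pc1: +2 =470
r65=1000001 pc2: +4 =474
r66=1000010 pc2: +4 =478
r67=1000011 pc3: +8 =486
r68=1000100 pc2: +4 =490
r69=1000101 pc3: +8 =498
r70=1000110 pc3: +8 =506
r71=1000111 pc4: +16 =522
r72=1001000 pc2: +4 =526
r73=1001001 pc3: +8 =534
r74=1001010 pc3: +8 =542
r75=1001011 pc4: +16 =558
r76=1001100 pc3: +8 =566
r77=1001101 pc4: +16 =582
r78=1001110 pc4: +16 =598
r79=1001111 pc5: +32 =630
r80=1010000 pc2: +4 =634
r81=1010001 pc3: +8 =642
r82=1010010 pc3: +8 =650
r83=1010011 pc4: +16 =666
r84=1010100 pc3: +8 =674
r85=1010101 pc4: +16 =690
r86=1010110 pc4: +16 =706
r87=1010111 pc5: +32 =738
r88=1011000 pc3: +8 =746
r89=1011001 pc4: +16 =762
r90=1011010 pc4: +16 =778
r91=1011011 pc5: +32 =810
r92=1011100 pc4: +16 =826
r93=1011101 pc5: +32 =858
r94=1011110 pc5: +32 =890
r95=1011111 pc6: +64 =954
r96=1100000 pc2: +4 =958
r97=1100001 pc3: +8 =966
r98=1100010 pc3: +8 =974
r99=1100011 pc4: +16 =990
r100=1100100 pc3: +8 =998
r101=1100101 pc4: +16 =1014
r102=1100110 pc4: +16 =1030
r103=1100111 pc5: +32 =1062
r104=1101000 pc3: +8 =1070
r105=1101001 pc4: +16 =1086
r106=1101010 pc4: +16 =1102
r107=1101011 pc5: +32 =1134
r108=1101100 pc4: +16 =1150
r109=1101101 pc5: +32 =1182
r110=1101110 pc5: +32 =1214
r111=1101111 pc6: +64 =1278
r112=1110000 pc3: +8 =1286
r113=1110001 pc4: +16 =1302
r114=1110010 pc4: +16 =1318
r115=1110011 pc5: +32 =1350
r116=1110100 pc4: +16 =1366
r117=1110101 pc5: +32 =1398
r118=1110110 pc5: +32 =1430
r119=1110111 pc6: +64 =1494
r120=1111000 pc4: +16 =1510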